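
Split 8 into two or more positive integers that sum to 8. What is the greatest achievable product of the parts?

18

Fill f[k] for k=2..8: at each k try every first piece i and multiply by the better of (k−i) uncut or f[k−i].
f[2] = 1·max(1,0) = 1·1 = 1
f[3] = max(1·2, 2·1) = 2
f[4] = max(1·3, 2·2, 3·1) = 4
f[5] = max(1·4, 2·3, 3·2, 4·1) = 6
f[6] = max(1·6, 2·4, 3·3, 4·2, 5·1) = 9
f[7] = max(1·9, 2·6, 3·4, 4·3, 5·2, 6·1) = 12
f[8] = max(1·12, 2·9, 3·6, …, 6·2, 7·1) = 18
One optimal split: 3 + 3 + 2; product 3·3·2 = 18.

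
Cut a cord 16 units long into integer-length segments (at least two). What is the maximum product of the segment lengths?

324

Let f[k] be the best product for length k (with at least one cut). For each first piece i, the rest contributes max(k−i, f[k−i]).
f[2] = 1×max(1,0) = 1×1 = 1
f[3] = max(1×2, 2×1) = 2
f[4] = max(1×3, 2×2, 3×1) = 4
f[5] = max(1×4, 2×3, 3×2, 4×1) = 6
f[6] = max(1×6, 2×4, 3×3, 4×2, 5×1) = 9
f[7] = max(1×9, 2×6, 3×4, 4×3, 5×2, 6×1) = 12
f[8] = max(1×12, 2×9, 3×6, …, 6×2, 7×1) = 18
f[9] = max(1×18, 2×12, 3×9, …, 7×2, 8×1) = 27
f[10] = max(1×27, 2×18, 3×12, …, 8×2, 9×1) = 36
f[11] = max(1×36, 2×27, 3×18, …, 9×2, 10×1) = 54
f[12] = max(1×54, 2×36, 3×27, …, 10×2, 11×1) = 81
f[13] = max(1×81, 2×54, 3×36, …, 11×2, 12×1) = 108
f[14] = max(1×108, 2×81, 3×54, …, 12×2, 13×1) = 162
f[15] = max(1×162, 2×108, 3×81, …, 13×2, 14×1) = 243
f[16] = max(1×243, 2×162, 3×108, …, 14×2, 15×1) = 324
One optimal split: 3 + 3 + 3 + 3 + 2 + 2; product 3×3×3×3×2×2 = 324.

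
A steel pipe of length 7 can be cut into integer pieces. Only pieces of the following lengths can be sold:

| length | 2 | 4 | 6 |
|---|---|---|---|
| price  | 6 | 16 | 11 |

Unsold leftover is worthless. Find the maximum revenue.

Build f[k] bottom-up: f[k] = max over allowed piece i of (p[i] + f[k−i]).
f[1] = 0
f[2] = 6
f[3] = 6
f[4] = max(6+6, 16+0) = 16
f[5] = max(6+6, 16+0) = 16
f[6] = max(6+16, 16+6, 11+0) = 22
f[7] = max(6+16, 16+6, 11+0) = 22
One optimal cutting: pieces 4 + 2 with 1 meter of scrap → $22.

22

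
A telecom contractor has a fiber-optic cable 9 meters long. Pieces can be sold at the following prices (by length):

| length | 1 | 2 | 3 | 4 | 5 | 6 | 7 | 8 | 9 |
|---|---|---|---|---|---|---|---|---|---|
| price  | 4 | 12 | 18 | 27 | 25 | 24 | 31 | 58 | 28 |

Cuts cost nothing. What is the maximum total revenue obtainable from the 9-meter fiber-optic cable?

Let r[k] be the best obtainable value from length k. For each k, try every first piece i and keep the best of price[i] + r[k−i].
r[1] = 4
r[2] = max(4+4, 12+0) = 12
r[3] = max(4+12, 12+4, 18+0) = 18
r[4] = max(4+18, 12+12, 18+4, 27+0) = 27
r[5] = max(4+27, 12+18, 18+12, 27+4, 25+0) = 31
r[6] = max(4+31, 12+27, 18+18, 27+12, 25+4, 24+0) = 39
r[7] = max(4+39, 12+31, 18+27, …, 24+4, 31+0) = 45
r[8] = max(4+45, 12+39, 18+31, …, 31+4, 58+0) = 58
r[9] = max(4+58, 12+45, 18+39, …, 58+4, 28+0) = 62
One optimal cutting: 8 + 1 → $58 + $4 = $62.

62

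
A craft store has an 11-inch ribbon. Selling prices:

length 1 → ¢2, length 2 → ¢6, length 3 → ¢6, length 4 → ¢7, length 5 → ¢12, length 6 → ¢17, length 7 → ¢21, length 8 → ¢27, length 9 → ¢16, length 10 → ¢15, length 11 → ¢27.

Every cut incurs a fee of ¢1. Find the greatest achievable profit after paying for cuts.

33

Let v[k] be the best obtainable value from length k. For each k, try every first piece i and keep the best of price[i] + v[k−i] minus the 1 cut fee when i<k.
v[1] = 2
v[2] = max(2+2-1, 6+0) = 6
v[3] = max(2+6-1, 6+2-1, 6+0) = 7
v[4] = max(2+7-1, 6+6-1, 6+2-1, 7+0) = 11
v[5] = max(2+11-1, 6+7-1, 6+6-1, 7+2-1, 12+0) = 12
v[6] = max(2+12-1, 6+11-1, 6+7-1, 7+6-1, 12+2-1, 17+0) = 17
v[7] = max(2+17-1, 6+12-1, 6+11-1, …, 17+2-1, 21+0) = 21
v[8] = max(2+21-1, 6+17-1, 6+12-1, …, 21+2-1, 27+0) = 27
v[9] = max(2+27-1, 6+21-1, 6+17-1, …, 27+2-1, 16+0) = 28
v[10] = max(2+28-1, 6+27-1, 6+21-1, …, 16+2-1, 15+0) = 32
v[11] = max(2+32-1, 6+28-1, 6+27-1, …, 15+2-1, 27+0) = 33
One optimal plan: pieces 8 + 2 + 1 (2 cuts) → ¢35 − ¢2 = ¢33.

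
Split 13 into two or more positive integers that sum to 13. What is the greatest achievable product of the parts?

Fill g[k] for k=2..13: at each k try every first piece i and multiply by the better of (k−i) uncut or g[k−i].
Small cases: g[2]=1, g[3]=2, g[4]=4, g[5]=6, g[6]=9, g[7]=12.
g[8] = 2×max(6,9) = 2×9 = 18
g[9] = 3×max(6,9) = 3×9 = 27
g[10] = 2×max(8,18) = 2×18 = 36
g[11] = 2×max(9,27) = 2×27 = 54
g[12] = 3×max(9,27) = 3×27 = 81
g[13] = 2×max(11,54) = 2×54 = 108
One optimal split: 3 + 3 + 3 + 2 + 2; product 3×3×3×2×2 = 108.

108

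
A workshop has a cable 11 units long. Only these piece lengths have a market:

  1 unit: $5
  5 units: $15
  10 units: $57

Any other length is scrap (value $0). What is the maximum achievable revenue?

Consider every possible first cut. r[k] is the best of p[i]+r[k−i] over all sellable i≤k.
r[1] = 5
r[2] = 10  (first piece 1, then r[1]=5)
r[3] = 15  (first piece 1, then r[2]=10)
r[4] = 20  (first piece 1, then r[3]=15)
r[5] = max(5+20, 15+0) = 25
r[6] = max(5+25, 15+5) = 30
r[7] = max(5+30, 15+10) = 35
r[8] = max(5+35, 15+15) = 40
r[9] = max(5+40, 15+20) = 45
r[10] = max(5+45, 15+25, 57+0) = 57
r[11] = max(5+57, 15+30, 57+5) = 62
One optimal cutting: 10 + 1 → $62.

62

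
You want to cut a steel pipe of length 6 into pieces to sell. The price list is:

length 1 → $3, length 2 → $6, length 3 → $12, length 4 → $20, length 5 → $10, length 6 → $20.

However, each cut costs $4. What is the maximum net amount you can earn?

Consider every possible first cut. net[k] is the best of p[i]+net[k−i] over all sellable i≤k, charging 4 whenever i<k.
net[1] = 3
net[2] = 6
net[3] = 12
net[4] = 20
net[5] = 19  (first piece 1, then net[4]=20)
net[6] = 22  (first piece 2, then net[4]=20)
One optimal plan: pieces 4 + 2 (1 cut) → $26 − $4 = $22.

22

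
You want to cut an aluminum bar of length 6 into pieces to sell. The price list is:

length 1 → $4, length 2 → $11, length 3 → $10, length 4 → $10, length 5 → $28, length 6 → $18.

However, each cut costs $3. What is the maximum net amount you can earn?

Consider every possible first cut. r[k] is the best of p[i]+r[k−i] over all sellable i≤k, charging 3 whenever i<k.
r[1] = 4
r[2] = max(4+4-3, 11+0) = 11
r[3] = max(4+11-3, 11+4-3, 10+0) = 12
r[4] = max(4+12-3, 11+11-3, 10+4-3, 10+0) = 19
r[5] = max(4+19-3, 11+12-3, 10+11-3, 10+4-3, 28+0) = 28
r[6] = max(4+28-3, 11+19-3, 10+12-3, 10+11-3, 28+4-3, 18+0) = 29
One optimal plan: pieces 5 + 1 (1 cut) → $32 − $3 = $29.

29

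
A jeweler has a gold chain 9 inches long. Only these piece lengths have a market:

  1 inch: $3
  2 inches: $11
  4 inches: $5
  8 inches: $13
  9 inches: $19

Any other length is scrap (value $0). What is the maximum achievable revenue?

47

Build f[k] bottom-up: f[k] = max over allowed piece i of (p[i] + f[k−i]).
f[1] = 3
f[2] = 11
f[3] = 14  (first piece 1, then f[2]=11)
f[4] = 22  (first piece 2, then f[2]=11)
f[5] = 25  (first piece 1, then f[4]=22)
f[6] = 33  (first piece 2, then f[4]=22)
f[7] = 36  (first piece 1, then f[6]=33)
f[8] = 44  (first piece 2, then f[6]=33)
f[9] = 47  (first piece 1, then f[8]=44)
One optimal cutting: 2 + 2 + 2 + 2 + 1 → $47.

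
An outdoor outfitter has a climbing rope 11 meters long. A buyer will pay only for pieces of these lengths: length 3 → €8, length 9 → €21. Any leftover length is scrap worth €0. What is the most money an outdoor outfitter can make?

Build f[k] bottom-up: f[k] = max over allowed piece i of (p[i] + f[k−i]).
f[1] = 0
f[2] = 0
f[3] = 8
f[4] = 8
f[5] = 8
f[6] = 16  (first piece 3, then f[3]=8)
f[7] = 16
f[8] = 16
f[9] = max(8+16, 21+0) = 24
f[10] = max(8+16, 21+0) = 24
f[11] = max(8+16, 21+0) = 24
One optimal cutting: pieces 3 + 3 + 3 with 2 meters of scrap → €24.

24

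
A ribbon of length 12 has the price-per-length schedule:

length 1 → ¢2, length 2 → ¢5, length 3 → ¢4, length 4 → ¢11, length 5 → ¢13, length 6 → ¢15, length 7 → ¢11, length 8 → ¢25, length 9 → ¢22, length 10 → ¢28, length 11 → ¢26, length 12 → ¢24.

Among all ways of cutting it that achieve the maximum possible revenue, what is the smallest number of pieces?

2

Let r[k] be the best obtainable value from length k. For each k, try every first piece i and keep the best of price[i] + r[k−i].
r[1] = 2
r[2] = max(2+2, 5+0) = 5
r[3] = max(2+5, 5+2, 4+0) = 7
r[4] = max(2+7, 5+5, 4+2, 11+0) = 11
r[5] = max(2+11, 5+7, 4+5, 11+2, 13+0) = 13
r[6] = max(2+13, 5+11, 4+7, 11+5, 13+2, 15+0) = 16
r[7] = max(2+16, 5+13, 4+11, …, 15+2, 11+0) = 18
r[8] = max(2+18, 5+16, 4+13, …, 11+2, 25+0) = 25
r[9] = max(2+25, 5+18, 4+16, …, 25+2, 22+0) = 27
r[10] = max(2+27, 5+25, 4+18, …, 22+2, 28+0) = 30
r[11] = max(2+30, 5+27, 4+25, …, 28+2, 26+0) = 32
r[12] = max(2+32, 5+30, 4+27, …, 26+2, 24+0) = 36
Maximum revenue is ¢36.
Now minimize piece count subject to staying optimal: for each k, pieces[k] = 1 + min over i with p[i]+r[k−i]=r[k] of pieces[k−i].
pieces[9] = 2
pieces[10] = 2
pieces[11] = 3
pieces[12] = 2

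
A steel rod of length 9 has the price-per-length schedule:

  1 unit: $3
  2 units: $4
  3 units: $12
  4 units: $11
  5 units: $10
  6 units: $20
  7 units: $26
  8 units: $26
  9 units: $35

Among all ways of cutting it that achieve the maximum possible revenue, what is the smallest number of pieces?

3

Let r[k] be the best obtainable value from length k. For each k, try every first piece i and keep the best of price[i] + r[k−i].
r[1] = 3
r[2] = max(3+3, 4+0) = 6
r[3] = max(3+6, 4+3, 12+0) = 12
r[4] = max(3+12, 4+6, 12+3, 11+0) = 15
r[5] = max(3+15, 4+12, 12+6, 11+3, 10+0) = 18
r[6] = max(3+18, 4+15, 12+12, 11+6, 10+3, 20+0) = 24
r[7] = max(3+24, 4+18, 12+15, …, 20+3, 26+0) = 27
r[8] = max(3+27, 4+24, 12+18, …, 26+3, 26+0) = 30
r[9] = max(3+30, 4+27, 12+24, …, 26+3, 35+0) = 36
Maximum revenue is $36.
Now minimize piece count subject to staying optimal: for each k, pieces[k] = 1 + min over i with p[i]+r[k−i]=r[k] of pieces[k−i].
pieces[6] = 2
pieces[7] = 3
pieces[8] = 4
pieces[9] = 3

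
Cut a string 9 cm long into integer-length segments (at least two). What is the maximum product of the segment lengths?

27

Let m[k] be the best product for length k (with at least one cut). For each first piece i, the rest contributes max(k−i, m[k−i]).
Small cases: m[2]=1, m[3]=2.
m[4] = 2*max(2,1) = 2*2 = 4
m[5] = 2*max(3,2) = 2*3 = 6
m[6] = 3*max(3,2) = 3*3 = 9
m[7] = 2*max(5,6) = 2*6 = 12
m[8] = 2*max(6,9) = 2*9 = 18
m[9] = 3*max(6,9) = 3*9 = 27
One optimal split: 3 + 3 + 3; product 3*3*3 = 27.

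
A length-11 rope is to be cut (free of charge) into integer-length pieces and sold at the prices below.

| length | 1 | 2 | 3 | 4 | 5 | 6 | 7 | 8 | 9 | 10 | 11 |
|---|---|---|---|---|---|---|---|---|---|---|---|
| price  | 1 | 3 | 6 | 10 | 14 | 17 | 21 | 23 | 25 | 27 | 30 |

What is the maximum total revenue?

31

Let v[k] be the best obtainable value from length k. For each k, try every first piece i and keep the best of price[i] + v[k−i].
v[1] = 1
v[2] = 3
v[3] = 6
v[4] = 10
v[5] = 14
v[6] = 17
v[7] = 21
v[8] = 23
v[9] = 25
v[10] = 28  (first piece 5, then v[5]=14)
v[11] = 31  (first piece 4, then v[7]=21)
One optimal cutting: 7 + 4 → €21 + €10 = €31.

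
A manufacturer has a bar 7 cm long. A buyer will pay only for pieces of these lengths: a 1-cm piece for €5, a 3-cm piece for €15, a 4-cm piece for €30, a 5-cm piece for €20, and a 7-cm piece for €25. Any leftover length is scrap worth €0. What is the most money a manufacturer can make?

Let r[k] be the best obtainable value from length k. For each k, try every first piece i and keep the best of price[i] + r[k−i].
r[1] = 5
r[2] = 10  (first piece 1, then r[1]=5)
r[3] = max(5+10, 15+0) = 15
r[4] = max(5+15, 15+5, 30+0) = 30
r[5] = max(5+30, 15+10, 30+5, 20+0) = 35
r[6] = max(5+35, 15+15, 30+10, 20+5) = 40
r[7] = max(5+40, 15+30, 30+15, 20+10, 25+0) = 45
One optimal cutting: 4 + 1 + 1 + 1 → €45.

45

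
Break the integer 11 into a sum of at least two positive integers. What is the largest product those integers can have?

Define prod[k] = max over 1≤i<k of i · max(k−i, prod[k−i]); the inner max lets the remainder stay uncut if that's better.
prod[2] = 1·max(1,0) = 1·1 = 1
prod[3] = max(1·2, 2·1) = 2
prod[4] = max(1·3, 2·2, 3·1) = 4
prod[5] = max(1·4, 2·3, 3·2, 4·1) = 6
prod[6] = max(1·6, 2·4, 3·3, 4·2, 5·1) = 9
prod[7] = max(1·9, 2·6, 3·4, 4·3, 5·2, 6·1) = 12
prod[8] = max(1·12, 2·9, 3·6, …, 6·2, 7·1) = 18
prod[9] = max(1·18, 2·12, 3·9, …, 7·2, 8·1) = 27
prod[10] = max(1·27, 2·18, 3·12, …, 8·2, 9·1) = 36
prod[11] = max(1·36, 2·27, 3·18, …, 9·2, 10·1) = 54
One optimal split: 3 + 3 + 3 + 2; product 3·3·3·2 = 54.

54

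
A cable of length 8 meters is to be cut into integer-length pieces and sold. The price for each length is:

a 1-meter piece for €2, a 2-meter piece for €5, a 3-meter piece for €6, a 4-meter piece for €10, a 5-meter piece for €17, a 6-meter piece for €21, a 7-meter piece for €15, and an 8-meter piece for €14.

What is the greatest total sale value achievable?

Let R[k] be the best obtainable value from length k. For each k, try every first piece i and keep the best of price[i] + R[k−i].
R[1] = 2
R[2] = 5
R[3] = 7  (first piece 1, then R[2]=5)
R[4] = 10  (first piece 2, then R[2]=5)
R[5] = 17
R[6] = 21
R[7] = 23  (first piece 1, then R[6]=21)
R[8] = 26  (first piece 2, then R[6]=21)
One optimal cutting: 6 + 2 → €21 + €5 = €26.

26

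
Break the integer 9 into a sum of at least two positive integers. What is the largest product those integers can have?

Fill prod[k] for k=2..9: at each k try every first piece i and multiply by the better of (k−i) uncut or prod[k−i].
prod[2] = 1×max(1,0) = 1×1 = 1
prod[3] = 1×max(2,1) = 1×2 = 2
prod[4] = 2×max(2,1) = 2×2 = 4
prod[5] = 2×max(3,2) = 2×3 = 6
prod[6] = 3×max(3,2) = 3×3 = 9
prod[7] = 2×max(5,6) = 2×6 = 12
prod[8] = 2×max(6,9) = 2×9 = 18
prod[9] = 3×max(6,9) = 3×9 = 27
One optimal split: 3 + 3 + 3; product 3×3×3 = 27.

27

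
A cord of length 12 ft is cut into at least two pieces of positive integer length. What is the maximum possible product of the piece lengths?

81

Let m[k] be the best product for length k (with at least one cut). For each first piece i, the rest contributes max(k−i, m[k−i]).
Small cases: m[2]=1, m[3]=2, m[4]=4, m[5]=6, m[6]=9, m[7]=12.
m[8] = max(1·12, 2·9, 3·6, …, 6·2, 7·1) = 18
m[9] = max(1·18, 2·12, 3·9, …, 7·2, 8·1) = 27
m[10] = max(1·27, 2·18, 3·12, …, 8·2, 9·1) = 36
m[11] = max(1·36, 2·27, 3·18, …, 9·2, 10·1) = 54
m[12] = max(1·54, 2·36, 3·27, …, 10·2, 11·1) = 81
One optimal split: 3 + 3 + 3 + 3; product 3·3·3·3 = 81.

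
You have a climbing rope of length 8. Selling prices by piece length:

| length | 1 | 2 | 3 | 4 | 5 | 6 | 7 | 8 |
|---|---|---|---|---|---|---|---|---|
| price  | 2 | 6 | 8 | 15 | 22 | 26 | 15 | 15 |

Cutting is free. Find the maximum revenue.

32

Consider every possible first cut. r[k] is the best of p[i]+r[k−i] over all sellable i≤k.
r[1] = 2
r[2] = 6
r[3] = 8  (first piece 1, then r[2]=6)
r[4] = 15
r[5] = 22
r[6] = 26
r[7] = 28  (first piece 1, then r[6]=26)
r[8] = 32  (first piece 2, then r[6]=26)
One optimal cutting: 6 + 2 → €26 + €6 = €32.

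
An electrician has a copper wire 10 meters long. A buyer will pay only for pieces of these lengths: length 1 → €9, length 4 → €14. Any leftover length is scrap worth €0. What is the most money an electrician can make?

90

Consider every possible first cut. r[k] is the best of p[i]+r[k−i] over all sellable i≤k.
r[1] = 9
r[2] = 18  (first piece 1, then r[1]=9)
r[3] = 27  (first piece 1, then r[2]=18)
r[4] = max(9+27, 14+0) = 36
r[5] = max(9+36, 14+9) = 45
r[6] = max(9+45, 14+18) = 54
r[7] = max(9+54, 14+27) = 63
r[8] = max(9+63, 14+36) = 72
r[9] = max(9+72, 14+45) = 81
r[10] = max(9+81, 14+54) = 90
One optimal cutting: 1 + 1 + 1 + 1 + 1 + 1 + 1 + 1 + 1 + 1 → €90.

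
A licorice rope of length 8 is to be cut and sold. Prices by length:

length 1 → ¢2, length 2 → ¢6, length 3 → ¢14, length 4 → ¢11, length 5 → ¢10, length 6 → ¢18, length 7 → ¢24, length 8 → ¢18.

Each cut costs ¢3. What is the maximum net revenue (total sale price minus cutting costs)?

28

Let v[k] be the best obtainable value from length k. For each k, try every first piece i and keep the best of price[i] + v[k−i] minus the 3 cut fee when i<k.
v[1] = 2
v[2] = max(2+2-3, 6+0) = 6
v[3] = max(2+6-3, 6+2-3, 14+0) = 14
v[4] = max(2+14-3, 6+6-3, 14+2-3, 11+0) = 13
v[5] = max(2+13-3, 6+14-3, 14+6-3, 11+2-3, 10+0) = 17
v[6] = max(2+17-3, 6+13-3, 14+14-3, 11+6-3, 10+2-3, 18+0) = 25
v[7] = max(2+25-3, 6+17-3, 14+13-3, …, 18+2-3, 24+0) = 24
v[8] = max(2+24-3, 6+25-3, 14+17-3, …, 24+2-3, 18+0) = 28
One optimal plan: pieces 3 + 3 + 2 (2 cuts) → ¢34 − ¢6 = ¢28.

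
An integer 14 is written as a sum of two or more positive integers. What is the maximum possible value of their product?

162

Define g[k] = max over 1≤i<k of i · max(k−i, g[k−i]); the inner max lets the remainder stay uncut if that's better.
Small cases: g[2]=1, g[3]=2, g[4]=4, g[5]=6, g[6]=9, g[7]=12.
g[8] = 2*max(6,9) = 2*9 = 18
g[9] = 3*max(6,9) = 3*9 = 27
g[10] = 2*max(8,18) = 2*18 = 36
g[11] = 2*max(9,27) = 2*27 = 54
g[12] = 3*max(9,27) = 3*27 = 81
g[13] = 2*max(11,54) = 2*54 = 108
g[14] = 2*max(12,81) = 2*81 = 162
One optimal split: 3 + 3 + 3 + 3 + 2; product 3*3*3*3*2 = 162.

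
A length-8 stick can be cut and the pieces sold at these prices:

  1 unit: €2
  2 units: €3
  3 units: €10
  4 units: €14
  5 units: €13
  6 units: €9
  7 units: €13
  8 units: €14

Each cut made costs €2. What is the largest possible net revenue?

26

Consider every possible first cut. r[k] is the best of p[i]+r[k−i] over all sellable i≤k, charging 2 whenever i<k.
r[1] = 2
r[2] = 3
r[3] = 10
r[4] = 14
r[5] = 14  (first piece 1, then r[4]=14)
r[6] = 18  (first piece 3, then r[3]=10)
r[7] = 22  (first piece 3, then r[4]=14)
r[8] = 26  (first piece 4, then r[4]=14)
One optimal plan: pieces 4 + 4 (1 cut) → €28 − €2 = €26.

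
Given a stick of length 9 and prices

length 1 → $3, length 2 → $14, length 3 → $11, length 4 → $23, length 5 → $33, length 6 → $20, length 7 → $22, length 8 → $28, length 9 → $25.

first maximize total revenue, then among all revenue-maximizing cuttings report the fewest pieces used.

Build r[k] bottom-up: r[k] = max over allowed piece i of (p[i] + r[k−i]).
r[1] = 3
r[2] = max(3+3, 14+0) = 14
r[3] = max(3+14, 14+3, 11+0) = 17
r[4] = max(3+17, 14+14, 11+3, 23+0) = 28
r[5] = max(3+28, 14+17, 11+14, 23+3, 33+0) = 33
r[6] = max(3+33, 14+28, 11+17, 23+14, 33+3, 20+0) = 42
r[7] = max(3+42, 14+33, 11+28, …, 20+3, 22+0) = 47
r[8] = max(3+47, 14+42, 11+33, …, 22+3, 28+0) = 56
r[9] = max(3+56, 14+47, 11+42, …, 28+3, 25+0) = 61
Maximum revenue is $61.
Now minimize piece count subject to staying optimal: for each k, pieces[k] = 1 + min over i with p[i]+r[k−i]=r[k] of pieces[k−i].
pieces[6] = 3
pieces[7] = 2
pieces[8] = 4
pieces[9] = 3

3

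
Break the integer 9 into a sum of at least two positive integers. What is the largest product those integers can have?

27

Define f[k] = max over 1≤i<k of i · max(k−i, f[k−i]); the inner max lets the remainder stay uncut if that's better.
f[2] = 1·max(1,0) = 1·1 = 1
f[3] = 1·max(2,1) = 1·2 = 2
f[4] = 2·max(2,1) = 2·2 = 4
f[5] = 2·max(3,2) = 2·3 = 6
f[6] = 3·max(3,2) = 3·3 = 9
f[7] = 2·max(5,6) = 2·6 = 12
f[8] = 2·max(6,9) = 2·9 = 18
f[9] = 3·max(6,9) = 3·9 = 27
One optimal split: 3 + 3 + 3; product 3·3·3 = 27.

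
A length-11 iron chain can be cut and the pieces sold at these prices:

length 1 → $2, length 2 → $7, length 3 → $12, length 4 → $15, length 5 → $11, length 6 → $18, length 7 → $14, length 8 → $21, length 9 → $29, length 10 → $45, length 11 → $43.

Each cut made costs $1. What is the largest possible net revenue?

Build v[k] bottom-up: v[k] = max over allowed piece i of (p[i] + v[k−i]) − 1 per cut.
v[1] = 2
v[2] = 7
v[3] = 12
v[4] = 15
v[5] = 18  (first piece 2, then v[3]=12)
v[6] = 23  (first piece 3, then v[3]=12)
v[7] = 26  (first piece 3, then v[4]=15)
v[8] = 29  (first piece 2, then v[6]=23)
v[9] = 34  (first piece 3, then v[6]=23)
v[10] = 45
v[11] = 46  (first piece 1, then v[10]=45)
One optimal plan: pieces 10 + 1 (1 cut) → $47 − $1 = $46.

46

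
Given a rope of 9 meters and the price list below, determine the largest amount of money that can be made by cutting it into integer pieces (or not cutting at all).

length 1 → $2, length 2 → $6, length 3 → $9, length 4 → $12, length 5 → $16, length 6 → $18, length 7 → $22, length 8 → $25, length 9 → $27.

Let best[k] be the best obtainable value from length k. For each k, try every first piece i and keep the best of price[i] + best[k−i].
best[1] = 2
best[2] = 6
best[3] = 9
best[4] = 12  (first piece 2, then best[2]=6)
best[5] = 16
best[6] = 18  (first piece 1, then best[5]=16)
best[7] = 22  (first piece 2, then best[5]=16)
best[8] = 25  (first piece 3, then best[5]=16)
best[9] = 28  (first piece 2, then best[7]=22)
One optimal cutting: 5 + 2 + 2 → $16 + $6 + $6 = $28.

28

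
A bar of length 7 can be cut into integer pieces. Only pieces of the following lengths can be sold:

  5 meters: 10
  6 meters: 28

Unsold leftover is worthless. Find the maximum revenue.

28

Consider every possible first cut. best[k] is the best of p[i]+best[k−i] over all sellable i≤k.
best[1] = 0
best[2] = 0
best[3] = 0
best[4] = 0
best[5] = 10
best[6] = 28
best[7] = 28
One optimal cutting: pieces 6 with 1 meter of scrap → 28.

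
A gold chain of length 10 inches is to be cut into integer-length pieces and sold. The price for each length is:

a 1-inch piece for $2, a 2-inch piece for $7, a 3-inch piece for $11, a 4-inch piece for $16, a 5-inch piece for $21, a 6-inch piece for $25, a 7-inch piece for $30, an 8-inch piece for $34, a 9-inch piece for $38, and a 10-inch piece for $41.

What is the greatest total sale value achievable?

Let R[k] be the best obtainable value from length k. For each k, try every first piece i and keep the best of price[i] + R[k−i].
R[1] = 2
R[2] = 7
R[3] = 11
R[4] = 16
R[5] = 21
R[6] = 25
R[7] = 30
R[8] = 34
R[9] = 38
R[10] = 42  (first piece 5, then R[5]=21)
One optimal cutting: 5 + 5 → $21 + $21 = $42.

42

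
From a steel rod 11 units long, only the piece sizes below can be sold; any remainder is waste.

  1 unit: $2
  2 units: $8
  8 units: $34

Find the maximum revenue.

Let r[k] be the best obtainable value from length k. For each k, try every first piece i and keep the best of price[i] + r[k−i].
r[1] = 2
r[2] = max(2+2, 8+0) = 8
r[3] = max(2+8, 8+2) = 10
r[4] = max(2+10, 8+8) = 16
r[5] = max(2+16, 8+10) = 18
r[6] = max(2+18, 8+16) = 24
r[7] = max(2+24, 8+18) = 26
r[8] = max(2+26, 8+24, 34+0) = 34
r[9] = max(2+34, 8+26, 34+2) = 36
r[10] = max(2+36, 8+34, 34+8) = 42
r[11] = max(2+42, 8+36, 34+10) = 44
One optimal cutting: 8 + 2 + 1 → $44.

44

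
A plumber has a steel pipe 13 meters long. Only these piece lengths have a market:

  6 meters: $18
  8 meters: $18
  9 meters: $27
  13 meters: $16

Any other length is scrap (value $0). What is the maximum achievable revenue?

Build best[k] bottom-up: best[k] = max over allowed piece i of (p[i] + best[k−i]).
best[1] = 0
best[2] = 0
best[3] = 0
best[4] = 0
best[5] = 0
best[6] = 18
best[7] = 18
best[8] = 18
best[9] = 27
best[10] = 27
best[11] = 27
best[12] = 36  (first piece 6, then best[6]=18)
best[13] = 36
One optimal cutting: pieces 6 + 6 with 1 meter of scrap → $36.

36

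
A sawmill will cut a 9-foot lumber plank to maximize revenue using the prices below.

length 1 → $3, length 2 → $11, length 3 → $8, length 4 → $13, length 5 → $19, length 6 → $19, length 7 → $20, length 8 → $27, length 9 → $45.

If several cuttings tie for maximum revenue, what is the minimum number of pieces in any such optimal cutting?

Let r[k] be the best obtainable value from length k. For each k, try every first piece i and keep the best of price[i] + r[k−i].
r[1] = 3
r[2] = max(3+3, 11+0) = 11
r[3] = max(3+11, 11+3, 8+0) = 14
r[4] = max(3+14, 11+11, 8+3, 13+0) = 22
r[5] = max(3+22, 11+14, 8+11, 13+3, 19+0) = 25
r[6] = max(3+25, 11+22, 8+14, 13+11, 19+3, 19+0) = 33
r[7] = max(3+33, 11+25, 8+22, …, 19+3, 20+0) = 36
r[8] = max(3+36, 11+33, 8+25, …, 20+3, 27+0) = 44
r[9] = max(3+44, 11+36, 8+33, …, 27+3, 45+0) = 47
Maximum revenue is $47.
Now minimize piece count subject to staying optimal: for each k, pieces[k] = 1 + min over i with p[i]+r[k−i]=r[k] of pieces[k−i].
pieces[6] = 3
pieces[7] = 4
pieces[8] = 4
pieces[9] = 5

5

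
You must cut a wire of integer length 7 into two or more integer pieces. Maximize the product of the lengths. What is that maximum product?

12

Let g[k] be the best product for length k (with at least one cut). For each first piece i, the rest contributes max(k−i, g[k−i]).
g[2] = 1×max(1,0) = 1×1 = 1
g[3] = max(1×2, 2×1) = 2
g[4] = max(1×3, 2×2, 3×1) = 4
g[5] = max(1×4, 2×3, 3×2, 4×1) = 6
g[6] = max(1×6, 2×4, 3×3, 4×2, 5×1) = 9
g[7] = max(1×9, 2×6, 3×4, 4×3, 5×2, 6×1) = 12
One optimal split: 3 + 2 + 2; product 3×2×2 = 12.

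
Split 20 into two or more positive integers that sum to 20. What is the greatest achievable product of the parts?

1458

Fill m[k] for k=2..20: at each k try every first piece i and multiply by the better of (k−i) uncut or m[k−i].
m[2] = 1×max(1,0) = 1×1 = 1
m[3] = 1×max(2,1) = 1×2 = 2
m[4] = 2×max(2,1) = 2×2 = 4
m[5] = 2×max(3,2) = 2×3 = 6
m[6] = 3×max(3,2) = 3×3 = 9
m[7] = 2×max(5,6) = 2×6 = 12
m[8] = 2×max(6,9) = 2×9 = 18
m[9] = 3×max(6,9) = 3×9 = 27
m[10] = 2×max(8,18) = 2×18 = 36
m[11] = 2×max(9,27) = 2×27 = 54
m[12] = 3×max(9,27) = 3×27 = 81
m[13] = 2×max(11,54) = 2×54 = 108
m[14] = 2×max(12,81) = 2×81 = 162
m[15] = 3×max(12,81) = 3×81 = 243
m[16] = 2×max(14,162) = 2×162 = 324
m[17] = 2×max(15,243) = 2×243 = 486
m[18] = 3×max(15,243) = 3×243 = 729
m[19] = 2×max(17,486) = 2×486 = 972
m[20] = 2×max(18,729) = 2×729 = 1458
One optimal split: 3 + 3 + 3 + 3 + 3 + 3 + 2; product 3×3×3×3×3×3×2 = 1458.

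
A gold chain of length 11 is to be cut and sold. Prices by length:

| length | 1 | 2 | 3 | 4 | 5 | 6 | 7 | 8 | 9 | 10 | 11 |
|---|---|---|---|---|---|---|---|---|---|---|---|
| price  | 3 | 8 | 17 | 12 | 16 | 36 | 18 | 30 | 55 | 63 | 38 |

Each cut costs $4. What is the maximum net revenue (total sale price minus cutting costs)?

62

Let net[k] be the best obtainable value from length k. For each k, try every first piece i and keep the best of price[i] + net[k−i] minus the 4 cut fee when i<k.
net[1] = 3
net[2] = 8
net[3] = 17
net[4] = 16  (first piece 1, then net[3]=17)
net[5] = 21  (first piece 2, then net[3]=17)
net[6] = 36
net[7] = 35  (first piece 1, then net[6]=36)
net[8] = 40  (first piece 2, then net[6]=36)
net[9] = 55
net[10] = 63
net[11] = 62  (first piece 1, then net[10]=63)
One optimal plan: pieces 10 + 1 (1 cut) → $66 − $4 = $62.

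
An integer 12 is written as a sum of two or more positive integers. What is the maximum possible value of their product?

81

Define g[k] = max over 1≤i<k of i · max(k−i, g[k−i]); the inner max lets the remainder stay uncut if that's better.
g[2] = 1·max(1,0) = 1·1 = 1
g[3] = max(1·2, 2·1) = 2
g[4] = max(1·3, 2·2, 3·1) = 4
g[5] = max(1·4, 2·3, 3·2, 4·1) = 6
g[6] = max(1·6, 2·4, 3·3, 4·2, 5·1) = 9
g[7] = max(1·9, 2·6, 3·4, 4·3, 5·2, 6·1) = 12
g[8] = max(1·12, 2·9, 3·6, …, 6·2, 7·1) = 18
g[9] = max(1·18, 2·12, 3·9, …, 7·2, 8·1) = 27
g[10] = max(1·27, 2·18, 3·12, …, 8·2, 9·1) = 36
g[11] = max(1·36, 2·27, 3·18, …, 9·2, 10·1) = 54
g[12] = max(1·54, 2·36, 3·27, …, 10·2, 11·1) = 81
One optimal split: 3 + 3 + 3 + 3; product 3·3·3·3 = 81.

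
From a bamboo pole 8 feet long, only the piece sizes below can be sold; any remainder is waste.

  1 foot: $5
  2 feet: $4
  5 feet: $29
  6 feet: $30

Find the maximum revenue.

Let r[k] be the best obtainable value from length k. For each k, try every first piece i and keep the best of price[i] + r[k−i].
r[1] = 5
r[2] = 10  (first piece 1, then r[1]=5)
r[3] = 15  (first piece 1, then r[2]=10)
r[4] = 20  (first piece 1, then r[3]=15)
r[5] = 29
r[6] = 34  (first piece 1, then r[5]=29)
r[7] = 39  (first piece 1, then r[6]=34)
r[8] = 44  (first piece 1, then r[7]=39)
One optimal cutting: 5 + 1 + 1 + 1 → $44.

44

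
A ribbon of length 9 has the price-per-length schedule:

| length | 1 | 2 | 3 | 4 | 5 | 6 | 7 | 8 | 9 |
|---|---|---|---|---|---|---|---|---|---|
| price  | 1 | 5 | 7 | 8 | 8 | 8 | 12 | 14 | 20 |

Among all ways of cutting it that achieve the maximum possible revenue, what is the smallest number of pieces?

Consider every possible first cut. r[k] is the best of p[i]+r[k−i] over all sellable i≤k.
r[1] = 1
r[2] = max(1+1, 5+0) = 5
r[3] = max(1+5, 5+1, 7+0) = 7
r[4] = max(1+7, 5+5, 7+1, 8+0) = 10
r[5] = max(1+10, 5+7, 7+5, 8+1, 8+0) = 12
r[6] = max(1+12, 5+10, 7+7, 8+5, 8+1, 8+0) = 15
r[7] = max(1+15, 5+12, 7+10, …, 8+1, 12+0) = 17
r[8] = max(1+17, 5+15, 7+12, …, 12+1, 14+0) = 20
r[9] = max(1+20, 5+17, 7+15, …, 14+1, 20+0) = 22
Maximum revenue is ¢22.
Now minimize piece count subject to staying optimal: for each k, pieces[k] = 1 + min over i with p[i]+r[k−i]=r[k] of pieces[k−i].
pieces[6] = 3
pieces[7] = 3
pieces[8] = 4
pieces[9] = 4

4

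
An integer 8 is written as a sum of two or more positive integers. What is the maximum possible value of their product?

18

Fill prod[k] for k=2..8: at each k try every first piece i and multiply by the better of (k−i) uncut or prod[k−i].
prod[2] = 1·max(1,0) = 1·1 = 1
prod[3] = max(1·2, 2·1) = 2
prod[4] = max(1·3, 2·2, 3·1) = 4
prod[5] = max(1·4, 2·3, 3·2, 4·1) = 6
prod[6] = max(1·6, 2·4, 3·3, 4·2, 5·1) = 9
prod[7] = max(1·9, 2·6, 3·4, 4·3, 5·2, 6·1) = 12
prod[8] = max(1·12, 2·9, 3·6, …, 6·2, 7·1) = 18
One optimal split: 3 + 3 + 2; product 3·3·2 = 18.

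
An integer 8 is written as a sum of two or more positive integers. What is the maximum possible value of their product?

Define m[k] = max over 1≤i<k of i · max(k−i, m[k−i]); the inner max lets the remainder stay uncut if that's better.
m[2] = 1·max(1,0) = 1·1 = 1
m[3] = max(1·2, 2·1) = 2
m[4] = max(1·3, 2·2, 3·1) = 4
m[5] = max(1·4, 2·3, 3·2, 4·1) = 6
m[6] = max(1·6, 2·4, 3·3, 4·2, 5·1) = 9
m[7] = max(1·9, 2·6, 3·4, 4·3, 5·2, 6·1) = 12
m[8] = max(1·12, 2·9, 3·6, …, 6·2, 7·1) = 18
One optimal split: 3 + 3 + 2; product 3·3·2 = 18.

18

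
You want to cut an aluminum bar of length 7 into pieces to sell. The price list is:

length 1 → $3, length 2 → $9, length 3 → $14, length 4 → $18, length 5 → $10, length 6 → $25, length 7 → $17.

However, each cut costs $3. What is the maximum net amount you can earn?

Consider every possible first cut. net[k] is the best of p[i]+net[k−i] over all sellable i≤k, charging 3 whenever i<k.
net[1] = 3
net[2] = 9
net[3] = 14
net[4] = 18
net[5] = 20  (first piece 2, then net[3]=14)
net[6] = 25  (first piece 3, then net[3]=14)
net[7] = 29  (first piece 3, then net[4]=18)
One optimal plan: pieces 4 + 3 (1 cut) → $32 − $3 = $29.

29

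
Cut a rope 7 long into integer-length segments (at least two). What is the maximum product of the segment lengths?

12

Define P[k] = max over 1≤i<k of i · max(k−i, P[k−i]); the inner max lets the remainder stay uncut if that's better.
P[2] = 1×max(1,0) = 1×1 = 1
P[3] = 1×max(2,1) = 1×2 = 2
P[4] = 2×max(2,1) = 2×2 = 4
P[5] = 2×max(3,2) = 2×3 = 6
P[6] = 3×max(3,2) = 3×3 = 9
P[7] = 2×max(5,6) = 2×6 = 12
One optimal split: 3 + 2 + 2; product 3×2×2 = 12.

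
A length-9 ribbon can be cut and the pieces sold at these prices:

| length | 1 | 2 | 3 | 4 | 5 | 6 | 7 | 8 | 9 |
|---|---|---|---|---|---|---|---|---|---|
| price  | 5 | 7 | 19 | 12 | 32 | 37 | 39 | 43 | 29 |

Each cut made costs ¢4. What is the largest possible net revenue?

52

Consider every possible first cut. v[k] is the best of p[i]+v[k−i] over all sellable i≤k, charging 4 whenever i<k.
v[1] = 5
v[2] = 7
v[3] = 19
v[4] = 20  (first piece 1, then v[3]=19)
v[5] = 32
v[6] = 37
v[7] = 39
v[8] = 47  (first piece 3, then v[5]=32)
v[9] = 52  (first piece 3, then v[6]=37)
One optimal plan: pieces 6 + 3 (1 cut) → ¢56 − ¢4 = ¢52.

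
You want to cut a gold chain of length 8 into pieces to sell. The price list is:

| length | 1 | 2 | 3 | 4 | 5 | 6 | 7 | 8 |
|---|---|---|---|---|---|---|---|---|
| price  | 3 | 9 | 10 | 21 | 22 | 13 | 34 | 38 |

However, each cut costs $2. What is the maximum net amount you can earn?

40

Consider every possible first cut. r[k] is the best of p[i]+r[k−i] over all sellable i≤k, charging 2 whenever i<k.
r[1] = 3
r[2] = 9
r[3] = 10  (first piece 1, then r[2]=9)
r[4] = 21
r[5] = 22  (first piece 1, then r[4]=21)
r[6] = 28  (first piece 2, then r[4]=21)
r[7] = 34
r[8] = 40  (first piece 4, then r[4]=21)
One optimal plan: pieces 4 + 4 (1 cut) → $42 − $2 = $40.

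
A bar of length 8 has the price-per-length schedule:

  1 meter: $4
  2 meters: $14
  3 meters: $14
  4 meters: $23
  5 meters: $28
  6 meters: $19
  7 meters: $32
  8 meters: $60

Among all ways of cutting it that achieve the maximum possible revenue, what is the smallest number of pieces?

Build r[k] bottom-up: r[k] = max over allowed piece i of (p[i] + r[k−i]).
r[1] = 4
r[2] = max(4+4, 14+0) = 14
r[3] = max(4+14, 14+4, 14+0) = 18
r[4] = max(4+18, 14+14, 14+4, 23+0) = 28
r[5] = max(4+28, 14+18, 14+14, 23+4, 28+0) = 32
r[6] = max(4+32, 14+28, 14+18, 23+14, 28+4, 19+0) = 42
r[7] = max(4+42, 14+32, 14+28, …, 19+4, 32+0) = 46
r[8] = max(4+46, 14+42, 14+32, …, 32+4, 60+0) = 60
Maximum revenue is $60.
Now minimize piece count subject to staying optimal: for each k, pieces[k] = 1 + min over i with p[i]+r[k−i]=r[k] of pieces[k−i].
pieces[5] = 3
pieces[6] = 3
pieces[7] = 4
pieces[8] = 1

1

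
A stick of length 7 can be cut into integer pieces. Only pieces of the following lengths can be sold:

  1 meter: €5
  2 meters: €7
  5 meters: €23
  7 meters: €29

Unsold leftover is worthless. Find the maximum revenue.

Build f[k] bottom-up: f[k] = max over allowed piece i of (p[i] + f[k−i]).
f[1] = 5
f[2] = max(5+5, 7+0) = 10
f[3] = max(5+10, 7+5) = 15
f[4] = max(5+15, 7+10) = 20
f[5] = max(5+20, 7+15, 23+0) = 25
f[6] = max(5+25, 7+20, 23+5) = 30
f[7] = max(5+30, 7+25, 23+10, 29+0) = 35
One optimal cutting: 1 + 1 + 1 + 1 + 1 + 1 + 1 → €35.

35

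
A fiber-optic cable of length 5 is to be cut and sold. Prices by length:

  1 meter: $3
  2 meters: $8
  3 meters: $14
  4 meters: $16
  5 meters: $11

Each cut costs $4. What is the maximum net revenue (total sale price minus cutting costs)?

18

Let v[k] be the best obtainable value from length k. For each k, try every first piece i and keep the best of price[i] + v[k−i] minus the 4 cut fee when i<k.
v[1] = 3
v[2] = 8
v[3] = 14
v[4] = 16
v[5] = 18  (first piece 2, then v[3]=14)
One optimal plan: pieces 3 + 2 (1 cut) → $22 − $4 = $18.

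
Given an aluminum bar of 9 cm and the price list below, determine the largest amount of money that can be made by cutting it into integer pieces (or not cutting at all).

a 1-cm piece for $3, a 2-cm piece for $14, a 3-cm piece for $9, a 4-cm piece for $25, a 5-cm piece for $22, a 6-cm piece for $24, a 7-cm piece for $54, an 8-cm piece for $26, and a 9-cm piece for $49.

Build R[k] bottom-up: R[k] = max over allowed piece i of (p[i] + R[k−i]).
R[1] = 3
R[2] = 14
R[3] = 17  (first piece 1, then R[2]=14)
R[4] = 28  (first piece 2, then R[2]=14)
R[5] = 31  (first piece 1, then R[4]=28)
R[6] = 42  (first piece 2, then R[4]=28)
R[7] = 54
R[8] = 57  (first piece 1, then R[7]=54)
R[9] = 68  (first piece 2, then R[7]=54)
One optimal cutting: 7 + 2 → $54 + $14 = $68.

68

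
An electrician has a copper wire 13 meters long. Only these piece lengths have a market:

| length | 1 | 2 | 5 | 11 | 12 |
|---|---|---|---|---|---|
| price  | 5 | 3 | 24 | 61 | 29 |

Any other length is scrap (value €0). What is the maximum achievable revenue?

71

Consider every possible first cut. best[k] is the best of p[i]+best[k−i] over all sellable i≤k.
best[1] = 5
best[2] = max(5+5, 3+0) = 10
best[3] = max(5+10, 3+5) = 15
best[4] = max(5+15, 3+10) = 20
best[5] = max(5+20, 3+15, 24+0) = 25
best[6] = max(5+25, 3+20, 24+5) = 30
best[7] = max(5+30, 3+25, 24+10) = 35
best[8] = max(5+35, 3+30, 24+15) = 40
best[9] = max(5+40, 3+35, 24+20) = 45
best[10] = max(5+45, 3+40, 24+25) = 50
best[11] = max(5+50, 3+45, 24+30, 61+0) = 61
best[12] = max(5+61, 3+50, 24+35, 61+5, 29+0) = 66
best[13] = max(5+66, 3+61, 24+40, 61+10, 29+5) = 71
One optimal cutting: 11 + 1 + 1 → €71.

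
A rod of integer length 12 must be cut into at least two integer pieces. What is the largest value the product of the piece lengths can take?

81

Let f[k] be the best product for length k (with at least one cut). For each first piece i, the rest contributes max(k−i, f[k−i]).
Small cases: f[2]=1, f[3]=2, f[4]=4.
f[5] = 2×max(3,2) = 2×3 = 6
f[6] = 3×max(3,2) = 3×3 = 9
f[7] = 2×max(5,6) = 2×6 = 12
f[8] = 2×max(6,9) = 2×9 = 18
f[9] = 3×max(6,9) = 3×9 = 27
f[10] = 2×max(8,18) = 2×18 = 36
f[11] = 2×max(9,27) = 2×27 = 54
f[12] = 3×max(9,27) = 3×27 = 81
One optimal split: 3 + 3 + 3 + 3; product 3×3×3×3 = 81.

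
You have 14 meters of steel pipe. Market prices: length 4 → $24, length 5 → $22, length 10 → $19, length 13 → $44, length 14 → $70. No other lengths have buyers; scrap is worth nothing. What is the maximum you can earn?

72

Build r[k] bottom-up: r[k] = max over allowed piece i of (p[i] + r[k−i]).
r[1] = 0
r[2] = 0
r[3] = 0
r[4] = 24
r[5] = max(24+0, 22+0) = 24
r[6] = max(24+0, 22+0) = 24
r[7] = max(24+0, 22+0) = 24
r[8] = max(24+24, 22+0) = 48
r[9] = max(24+24, 22+24) = 48
r[10] = max(24+24, 22+24, 19+0) = 48
r[11] = max(24+24, 22+24, 19+0) = 48
r[12] = max(24+48, 22+24, 19+0) = 72
r[13] = max(24+48, 22+48, 19+0, 44+0) = 72
r[14] = max(24+48, 22+48, 19+24, 44+0, 70+0) = 72
One optimal cutting: pieces 4 + 4 + 4 with 2 meters of scrap → $72.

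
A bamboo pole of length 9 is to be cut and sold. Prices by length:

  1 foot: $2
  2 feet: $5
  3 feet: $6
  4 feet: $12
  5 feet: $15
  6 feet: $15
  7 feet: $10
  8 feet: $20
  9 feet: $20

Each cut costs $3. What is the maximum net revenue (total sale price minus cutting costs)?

24

Build r[k] bottom-up: r[k] = max over allowed piece i of (p[i] + r[k−i]) − 3 per cut.
r[1] = 2
r[2] = max(2+2-3, 5+0) = 5
r[3] = max(2+5-3, 5+2-3, 6+0) = 6
r[4] = max(2+6-3, 5+5-3, 6+2-3, 12+0) = 12
r[5] = max(2+12-3, 5+6-3, 6+5-3, 12+2-3, 15+0) = 15
r[6] = max(2+15-3, 5+12-3, 6+6-3, 12+5-3, 15+2-3, 15+0) = 15
r[7] = max(2+15-3, 5+15-3, 6+12-3, …, 15+2-3, 10+0) = 17
r[8] = max(2+17-3, 5+15-3, 6+15-3, …, 10+2-3, 20+0) = 21
r[9] = max(2+21-3, 5+17-3, 6+15-3, …, 20+2-3, 20+0) = 24
One optimal plan: pieces 5 + 4 (1 cut) → $27 − $3 = $24.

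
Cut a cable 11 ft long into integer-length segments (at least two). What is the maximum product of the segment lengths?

Fill f[k] for k=2..11: at each k try every first piece i and multiply by the better of (k−i) uncut or f[k−i].
f[2] = 1*max(1,0) = 1*1 = 1
f[3] = max(1*2, 2*1) = 2
f[4] = max(1*3, 2*2, 3*1) = 4
f[5] = max(1*4, 2*3, 3*2, 4*1) = 6
f[6] = max(1*6, 2*4, 3*3, 4*2, 5*1) = 9
f[7] = max(1*9, 2*6, 3*4, 4*3, 5*2, 6*1) = 12
f[8] = max(1*12, 2*9, 3*6, …, 6*2, 7*1) = 18
f[9] = max(1*18, 2*12, 3*9, …, 7*2, 8*1) = 27
f[10] = max(1*27, 2*18, 3*12, …, 8*2, 9*1) = 36
f[11] = max(1*36, 2*27, 3*18, …, 9*2, 10*1) = 54
One optimal split: 3 + 3 + 3 + 2; product 3*3*3*2 = 54.

54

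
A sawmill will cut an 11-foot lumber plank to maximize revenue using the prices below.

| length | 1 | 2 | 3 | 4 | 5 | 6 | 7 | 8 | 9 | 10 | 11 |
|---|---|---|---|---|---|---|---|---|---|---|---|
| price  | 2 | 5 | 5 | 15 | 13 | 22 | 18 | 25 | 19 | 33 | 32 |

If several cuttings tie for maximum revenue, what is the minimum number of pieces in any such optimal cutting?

Build r[k] bottom-up: r[k] = max over allowed piece i of (p[i] + r[k−i]).
r[1] = 2
r[2] = max(2+2, 5+0) = 5
r[3] = max(2+5, 5+2, 5+0) = 7
r[4] = max(2+7, 5+5, 5+2, 15+0) = 15
r[5] = max(2+15, 5+7, 5+5, 15+2, 13+0) = 17
r[6] = max(2+17, 5+15, 5+7, 15+5, 13+2, 22+0) = 22
r[7] = max(2+22, 5+17, 5+15, …, 22+2, 18+0) = 24
r[8] = max(2+24, 5+22, 5+17, …, 18+2, 25+0) = 30
r[9] = max(2+30, 5+24, 5+22, …, 25+2, 19+0) = 32
r[10] = max(2+32, 5+30, 5+24, …, 19+2, 33+0) = 37
r[11] = max(2+37, 5+32, 5+30, …, 33+2, 32+0) = 39
Maximum revenue is $39.
Now minimize piece count subject to staying optimal: for each k, pieces[k] = 1 + min over i with p[i]+r[k−i]=r[k] of pieces[k−i].
pieces[8] = 2
pieces[9] = 3
pieces[10] = 2
pieces[11] = 3

3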